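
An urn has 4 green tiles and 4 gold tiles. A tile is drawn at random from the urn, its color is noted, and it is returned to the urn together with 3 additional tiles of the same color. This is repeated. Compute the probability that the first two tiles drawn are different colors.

Either gold then green, or green then gold; after the first draw the total is 11.
P = (4/8)·(4/11) + (4/8)·(4/11) = 4/11 ≈ 0.3636.

4/11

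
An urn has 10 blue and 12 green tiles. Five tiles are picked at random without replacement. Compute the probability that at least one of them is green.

Use the complement: P(at least one green) = 1 − P(no green).
P(none) = C(10,5)/C(22,5) = 252/26334.
So P = 1 − 252/26334 = 207/209 ≈ 0.9904.

207/209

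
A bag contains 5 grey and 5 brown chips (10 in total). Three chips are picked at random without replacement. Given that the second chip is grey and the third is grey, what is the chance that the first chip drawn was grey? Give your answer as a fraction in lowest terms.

P(first=grey and the second chip is grey and the third is grey) = (5/10)·(4/9)·(3/8) = 1/12.
P(E) = Σ over first color = 1/12 + 5/36 = 2/9.
By Bayes, P(first=grey | E) = 1/12 / 2/9 = 3/8 ≈ 0.3750.

3/8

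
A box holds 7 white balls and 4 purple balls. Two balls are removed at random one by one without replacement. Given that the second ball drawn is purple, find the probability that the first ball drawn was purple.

P(first=purple and the second ball drawn is purple) = (4/11)·(3/10) = 6/55.
P(the second ball drawn is purple) = Σ over first color = 14/55 + 6/55 = 4/11.
By Bayes, P(first=purple | the second ball drawn is purple) = 6/55 / 4/11 = 3/10 ≈ 0.3000.

3/10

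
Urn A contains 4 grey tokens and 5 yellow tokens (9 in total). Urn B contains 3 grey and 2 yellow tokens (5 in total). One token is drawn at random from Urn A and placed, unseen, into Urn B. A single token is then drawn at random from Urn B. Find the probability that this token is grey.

Condition on how many of the transferred tokens are grey (from Urn A: 4 grey of 9; then Urn B has 6 total).
  0 grey: C(4,0)C(5,1)/C(9,1) = 5/9; then P = 3/6
  1 grey: C(4,1)C(5,0)/C(9,1) = 4/9; then P = 4/6
P(grey from Urn B) = 31/54 ≈ 0.5741.

31/54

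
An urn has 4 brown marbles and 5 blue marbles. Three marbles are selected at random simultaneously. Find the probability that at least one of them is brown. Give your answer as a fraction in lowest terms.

37/42

Use the complement: P(at least one brown) = 1 − P(no brown).
P(none) = C(5,3)/C(9,3) = 10/84.
So P = 1 − 10/84 = 37/42 ≈ 0.8810.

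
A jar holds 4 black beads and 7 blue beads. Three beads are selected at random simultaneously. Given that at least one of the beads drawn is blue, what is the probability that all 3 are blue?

P(all 3 blue) = C(7,3)/C(11,3) = 7/33; P(at least one blue) = 1 − C(4,3)/C(11,3) = 161/165.
Since 'all 3 blue' ⊆ 'at least one blue', P(all 3 | at least one) = 7/33 / 161/165 = 5/23 ≈ 0.2174.

5/23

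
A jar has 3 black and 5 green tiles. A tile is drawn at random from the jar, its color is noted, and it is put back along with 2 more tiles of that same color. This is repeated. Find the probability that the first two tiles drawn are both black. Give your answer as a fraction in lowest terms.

3/16

After a black draw the jar holds 5 black out of 10.
P = (3/8)·(5/10) = 3/16 ≈ 0.1875.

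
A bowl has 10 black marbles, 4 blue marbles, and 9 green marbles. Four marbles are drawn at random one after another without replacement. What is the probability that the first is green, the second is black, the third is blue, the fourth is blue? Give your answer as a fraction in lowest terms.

Multiply the conditional probability of each draw in order, without replacement, so each draw removes one from its color and from the total.
P = (9/23) · (10/22) · (4/21) · (3/20) = 9/1771 ≈ 0.0051.

9/1771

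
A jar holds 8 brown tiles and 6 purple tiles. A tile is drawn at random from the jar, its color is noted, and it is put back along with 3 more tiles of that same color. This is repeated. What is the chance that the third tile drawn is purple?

Sum over the four possibilities for the first two draws (purple/not-purple each), tracking how the purple count and total change by +3 per draw.
P(third is purple) = 3/7 ≈ 0.4286. (In a Pólya urn every draw has the same marginal probability 6/14.)

3/7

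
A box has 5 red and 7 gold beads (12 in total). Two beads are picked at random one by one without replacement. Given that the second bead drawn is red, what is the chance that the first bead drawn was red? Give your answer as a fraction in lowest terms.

P(first=red and the second bead drawn is red) = (5/12)·(4/11) = 5/33.
P(the second bead drawn is red) = Σ over first color = 5/33 + 35/132 = 5/12.
By Bayes, P(first=red | the second bead drawn is red) = 5/33 / 5/12 = 4/11 ≈ 0.3636.

4/11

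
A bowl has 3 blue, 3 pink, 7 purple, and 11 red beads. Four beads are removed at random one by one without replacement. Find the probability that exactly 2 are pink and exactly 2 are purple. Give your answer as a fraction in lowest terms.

Unordered draws without replacement: count favorable combinations over C(24,4).
Favorable = C(3,0) · C(3,2) · C(7,2) · C(11,0) = 63; total = C(24,4) = 10626.
P = 63/10626 = 3/506 ≈ 0.0059.

3/506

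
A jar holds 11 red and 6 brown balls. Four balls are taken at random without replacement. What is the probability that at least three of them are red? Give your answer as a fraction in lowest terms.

Sum the hypergeometric tail for j = 3,…,4 red balls.
Favorable = C(11,3)·C(6,1) + C(11,4)·C(6,0) = 1320; total = C(17,4) = 2380.
P = 1320/2380 = 66/119 ≈ 0.5546.

66/119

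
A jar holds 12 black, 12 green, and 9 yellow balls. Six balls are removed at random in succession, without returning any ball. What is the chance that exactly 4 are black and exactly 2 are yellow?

Unordered draws without replacement: count favorable combinations over C(33,6).
Favorable = C(12,4) · C(12,0) · C(9,2) = 17820; total = C(33,6) = 1107568.
P = 17820/1107568 = 405/25172 ≈ 0.0161.

405/25172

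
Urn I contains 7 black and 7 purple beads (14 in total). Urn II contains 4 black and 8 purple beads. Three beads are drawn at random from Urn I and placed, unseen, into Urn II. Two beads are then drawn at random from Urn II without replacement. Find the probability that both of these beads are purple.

529/1365

Condition on how many of the transferred beads are purple (from Urn I: 7 purple of 14; then Urn II has 15 total).
  0 purple: C(7,0)C(7,3)/C(14,3) = 5/52; then P = C(8,2)/C(15,2) = 4/15
  1 purple: C(7,1)C(7,2)/C(14,3) = 21/52; then P = C(9,2)/C(15,2) = 12/35
  2 purple: C(7,2)C(7,1)/C(14,3) = 21/52; then P = C(10,2)/C(15,2) = 3/7
  3 purple: C(7,3)C(7,0)/C(14,3) = 5/52; then P = C(11,2)/C(15,2) = 11/21
P(both purple) = 529/1365 ≈ 0.3875.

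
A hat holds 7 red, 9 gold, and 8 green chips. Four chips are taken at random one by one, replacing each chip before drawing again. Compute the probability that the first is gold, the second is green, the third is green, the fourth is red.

Multiply the conditional probability of each draw in order, with replacement (the composition resets each draw).
P = (9/24) · (8/24) · (8/24) · (7/24) = 7/576 ≈ 0.0122.

7/576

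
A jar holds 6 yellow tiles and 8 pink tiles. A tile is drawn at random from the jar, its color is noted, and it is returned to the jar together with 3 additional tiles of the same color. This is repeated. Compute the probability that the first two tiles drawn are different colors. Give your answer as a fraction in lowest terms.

Either yellow then pink, or pink then yellow; after the first draw the total is 17.
P = (6/14)·(8/17) + (8/14)·(6/17) = 48/119 ≈ 0.4034.

48/119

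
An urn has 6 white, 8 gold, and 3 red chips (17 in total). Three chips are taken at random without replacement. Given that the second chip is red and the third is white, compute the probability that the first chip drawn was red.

2/15

P(first=red and the second chip is red and the third is white) = (3/17)·(2/16)·(6/15) = 3/340.
P(E) = Σ over first color = 3/136 + 3/85 + 3/340 = 9/136.
By Bayes, P(first=red | E) = 3/340 / 9/136 = 2/15 ≈ 0.1333.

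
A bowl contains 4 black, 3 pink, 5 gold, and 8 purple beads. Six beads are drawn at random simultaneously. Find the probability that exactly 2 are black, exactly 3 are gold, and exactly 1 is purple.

Unordered draws without replacement: count favorable combinations over C(20,6).
Favorable = C(4,2) · C(3,0) · C(5,3) · C(8,1) = 480; total = C(20,6) = 38760.
P = 480/38760 = 4/323 ≈ 0.0124.

4/323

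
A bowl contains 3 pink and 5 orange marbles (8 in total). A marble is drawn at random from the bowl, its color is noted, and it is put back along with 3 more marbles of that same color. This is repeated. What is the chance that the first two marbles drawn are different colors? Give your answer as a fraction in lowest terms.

Either orange then pink, or pink then orange; after the first draw the total is 11.
P = (5/8)·(3/11) + (3/8)·(5/11) = 15/44 ≈ 0.3409.

15/44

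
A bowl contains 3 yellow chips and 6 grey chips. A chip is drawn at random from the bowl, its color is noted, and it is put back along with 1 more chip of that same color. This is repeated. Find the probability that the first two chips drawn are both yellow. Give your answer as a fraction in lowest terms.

After a yellow draw the bowl holds 4 yellow out of 10.
P = (3/9)·(4/10) = 2/15 ≈ 0.1333.

2/15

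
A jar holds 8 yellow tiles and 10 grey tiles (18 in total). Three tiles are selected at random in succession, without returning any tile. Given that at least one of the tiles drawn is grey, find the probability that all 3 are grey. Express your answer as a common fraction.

P(all 3 grey) = C(10,3)/C(18,3) = 5/34; P(at least one grey) = 1 − C(8,3)/C(18,3) = 95/102.
Since 'all 3 grey' ⊆ 'at least one grey', P(all 3 | at least one) = 5/34 / 95/102 = 3/19 ≈ 0.1579.

3/19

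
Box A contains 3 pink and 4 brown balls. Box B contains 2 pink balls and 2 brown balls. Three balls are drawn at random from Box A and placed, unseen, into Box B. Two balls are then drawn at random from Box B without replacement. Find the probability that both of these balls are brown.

37/147

Condition on how many of the transferred balls are brown (from Box A: 4 brown of 7; then Box B has 7 total).
  0 brown: C(4,0)C(3,3)/C(7,3) = 1/35; then P = C(2,2)/C(7,2) = 1/21
  1 brown: C(4,1)C(3,2)/C(7,3) = 12/35; then P = C(3,2)/C(7,2) = 1/7
  2 brown: C(4,2)C(3,1)/C(7,3) = 18/35; then P = C(4,2)/C(7,2) = 2/7
  3 brown: C(4,3)C(3,0)/C(7,3) = 4/35; then P = C(5,2)/C(7,2) = 10/21
P(both brown) = 37/147 ≈ 0.2517.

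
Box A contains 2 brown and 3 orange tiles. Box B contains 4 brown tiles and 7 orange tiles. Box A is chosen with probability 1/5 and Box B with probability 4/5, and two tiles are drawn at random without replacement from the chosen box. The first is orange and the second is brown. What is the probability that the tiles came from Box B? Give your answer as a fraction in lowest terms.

P(E | Box A) = 3/10; P(E | Box B) = 14/55.
P(E) = 1/5·3/10 + 4/5·14/55 = 29/110.
By Bayes' rule, P(Box B | E) = 56/275 / 29/110 = 112/145 ≈ 0.7724.

112/145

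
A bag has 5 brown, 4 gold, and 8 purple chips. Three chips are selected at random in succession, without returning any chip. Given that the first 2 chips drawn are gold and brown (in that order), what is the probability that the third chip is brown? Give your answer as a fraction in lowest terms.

4/15

After removing 1 brown, 1 gold, the bag has 4 brown out of 15 remaining.
P(third is brown | given) = 4/15 ≈ 0.2667.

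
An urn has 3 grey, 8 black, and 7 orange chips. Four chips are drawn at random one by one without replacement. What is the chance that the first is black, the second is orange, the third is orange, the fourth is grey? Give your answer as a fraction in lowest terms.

Multiply the conditional probability of each draw in order, without replacement, so each draw removes one from its color and from the total.
P = (8/18) · (7/17) · (6/16) · (3/15) = 7/510 ≈ 0.0137.

7/510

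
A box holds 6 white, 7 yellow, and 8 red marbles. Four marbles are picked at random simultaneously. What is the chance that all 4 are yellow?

1/171

Unordered draws without replacement: count favorable combinations over C(21,4).
Favorable = C(6,0) · C(7,4) · C(8,0) = 35; total = C(21,4) = 5985.
P = 35/5985 = 1/171 ≈ 0.0058.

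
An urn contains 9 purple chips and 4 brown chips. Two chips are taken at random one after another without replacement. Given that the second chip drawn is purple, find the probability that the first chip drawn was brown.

1/3

P(first=brown and the second chip drawn is purple) = (4/13)·(9/12) = 3/13.
P(the second chip drawn is purple) = Σ over first color = 6/13 + 3/13 = 9/13.
By Bayes, P(first=brown | the second chip drawn is purple) = 3/13 / 9/13 = 1/3 ≈ 0.3333.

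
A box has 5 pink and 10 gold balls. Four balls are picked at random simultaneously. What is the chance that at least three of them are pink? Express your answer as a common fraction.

1/13

Sum the hypergeometric tail for j = 3,…,4 pink balls.
Favorable = C(5,3)·C(10,1) + C(5,4)·C(10,0) = 105; total = C(15,4) = 1365.
P = 105/1365 = 1/13 ≈ 0.0769.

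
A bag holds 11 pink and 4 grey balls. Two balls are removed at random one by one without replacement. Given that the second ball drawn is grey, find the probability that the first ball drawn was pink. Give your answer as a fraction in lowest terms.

11/14

P(first=pink and the second ball drawn is grey) = (11/15)·(4/14) = 22/105.
P(the second ball drawn is grey) = Σ over first color = 22/105 + 2/35 = 4/15.
By Bayes, P(first=pink | the second ball drawn is grey) = 22/105 / 4/15 = 11/14 ≈ 0.7857.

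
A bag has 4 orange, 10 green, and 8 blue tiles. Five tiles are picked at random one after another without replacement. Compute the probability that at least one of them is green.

129/133

Use the complement: P(at least one green) = 1 − P(no green).
P(none) = C(12,5)/C(22,5) = 792/26334.
So P = 1 − 792/26334 = 129/133 ≈ 0.9699.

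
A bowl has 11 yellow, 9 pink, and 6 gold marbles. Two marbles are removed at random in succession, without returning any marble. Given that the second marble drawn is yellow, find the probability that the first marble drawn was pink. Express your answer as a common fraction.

P(first=pink and the second marble drawn is yellow) = (9/26)·(11/25) = 99/650.
P(the second marble drawn is yellow) = Σ over first color = 11/65 + 99/650 + 33/325 = 11/26.
By Bayes, P(first=pink | the second marble drawn is yellow) = 99/650 / 11/26 = 9/25 ≈ 0.3600.

9/25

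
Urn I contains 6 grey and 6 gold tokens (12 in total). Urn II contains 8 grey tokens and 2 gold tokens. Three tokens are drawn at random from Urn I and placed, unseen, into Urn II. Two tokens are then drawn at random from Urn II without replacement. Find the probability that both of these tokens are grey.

895/1716

Condition on how many of the transferred tokens are grey (from Urn I: 6 grey of 12; then Urn II has 13 total).
  0 grey: C(6,0)C(6,3)/C(12,3) = 1/11; then P = C(8,2)/C(13,2) = 14/39
  1 grey: C(6,1)C(6,2)/C(12,3) = 9/22; then P = C(9,2)/C(13,2) = 6/13
  2 grey: C(6,2)C(6,1)/C(12,3) = 9/22; then P = C(10,2)/C(13,2) = 15/26
  3 grey: C(6,3)C(6,0)/C(12,3) = 1/11; then P = C(11,2)/C(13,2) = 55/78
P(both grey) = 895/1716 ≈ 0.5216.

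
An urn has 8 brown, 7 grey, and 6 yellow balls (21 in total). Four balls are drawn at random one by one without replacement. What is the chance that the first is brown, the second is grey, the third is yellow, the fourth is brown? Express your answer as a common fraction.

14/855

Multiply the conditional probability of each draw in order, without replacement, so each draw removes one from its color and from the total.
P = (8/21) · (7/20) · (6/19) · (7/18) = 14/855 ≈ 0.0164.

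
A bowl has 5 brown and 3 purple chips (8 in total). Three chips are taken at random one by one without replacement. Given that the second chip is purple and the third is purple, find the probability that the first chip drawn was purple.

1/6

P(first=purple and the second chip is purple and the third is purple) = (3/8)·(2/7)·(1/6) = 1/56.
P(E) = Σ over first color = 5/56 + 1/56 = 3/28.
By Bayes, P(first=purple | E) = 1/56 / 3/28 = 1/6 ≈ 0.1667.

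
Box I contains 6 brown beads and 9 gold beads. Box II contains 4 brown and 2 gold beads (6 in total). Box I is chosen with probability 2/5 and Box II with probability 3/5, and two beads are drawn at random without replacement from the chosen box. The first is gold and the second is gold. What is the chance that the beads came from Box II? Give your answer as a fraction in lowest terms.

P(E | Box I) = 12/35; P(E | Box II) = 1/15.
P(E) = 2/5·12/35 + 3/5·1/15 = 31/175.
By Bayes' rule, P(Box II | E) = 1/25 / 31/175 = 7/31 ≈ 0.2258.

7/31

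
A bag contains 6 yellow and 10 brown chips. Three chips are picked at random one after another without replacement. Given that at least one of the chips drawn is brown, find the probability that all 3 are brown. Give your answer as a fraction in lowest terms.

P(all 3 brown) = C(10,3)/C(16,3) = 3/14; P(at least one brown) = 1 − C(6,3)/C(16,3) = 27/28.
Since 'all 3 brown' ⊆ 'at least one brown', P(all 3 | at least one) = 3/14 / 27/28 = 2/9 ≈ 0.2222.

2/9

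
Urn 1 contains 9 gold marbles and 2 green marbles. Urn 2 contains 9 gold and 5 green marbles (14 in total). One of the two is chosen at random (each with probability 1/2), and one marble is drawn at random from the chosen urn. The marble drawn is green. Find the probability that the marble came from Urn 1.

P(green | Urn 1) = 2/11; P(green | Urn 2) = 5/14.
P(green) = 1/2·2/11 + 1/2·5/14 = 83/308.
By Bayes' rule, P(Urn 1 | green) = 1/11 / 83/308 = 28/83 ≈ 0.3373.

28/83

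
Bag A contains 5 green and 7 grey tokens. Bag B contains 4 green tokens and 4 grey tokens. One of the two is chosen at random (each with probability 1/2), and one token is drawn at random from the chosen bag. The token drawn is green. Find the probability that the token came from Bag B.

6/11

P(green | Bag A) = 5/12; P(green | Bag B) = 1/2.
P(green) = 1/2·5/12 + 1/2·1/2 = 11/24.
By Bayes' rule, P(Bag B | green) = 1/4 / 11/24 = 6/11 ≈ 0.5455.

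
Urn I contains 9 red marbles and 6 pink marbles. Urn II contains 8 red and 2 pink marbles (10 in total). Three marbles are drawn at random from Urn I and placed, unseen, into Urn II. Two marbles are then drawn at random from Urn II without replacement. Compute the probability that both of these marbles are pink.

Condition on how many of the transferred marbles are pink (from Urn I: 6 pink of 15; then Urn II has 13 total).
  0 pink: C(6,0)C(9,3)/C(15,3) = 12/65; then P = C(2,2)/C(13,2) = 1/78
  1 pink: C(6,1)C(9,2)/C(15,3) = 216/455; then P = C(3,2)/C(13,2) = 1/26
  2 pink: C(6,2)C(9,1)/C(15,3) = 27/91; then P = C(4,2)/C(13,2) = 1/13
  3 pink: C(6,3)C(9,0)/C(15,3) = 4/91; then P = C(5,2)/C(13,2) = 5/39
P(both pink) = 67/1365 ≈ 0.0491.

67/1365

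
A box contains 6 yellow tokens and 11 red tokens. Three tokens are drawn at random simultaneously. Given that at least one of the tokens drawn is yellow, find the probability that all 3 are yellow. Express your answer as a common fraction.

4/103

P(all 3 yellow) = C(6,3)/C(17,3) = 1/34; P(at least one yellow) = 1 − C(11,3)/C(17,3) = 103/136.
Since 'all 3 yellow' ⊆ 'at least one yellow', P(all 3 | at least one) = 1/34 / 103/136 = 4/103 ≈ 0.0388.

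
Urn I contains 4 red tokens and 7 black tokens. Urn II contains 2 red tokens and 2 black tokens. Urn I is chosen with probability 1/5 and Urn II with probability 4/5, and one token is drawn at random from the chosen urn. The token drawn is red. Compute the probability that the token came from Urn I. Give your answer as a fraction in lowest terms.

2/13

P(red | Urn I) = 4/11; P(red | Urn II) = 1/2.
P(red) = 1/5·4/11 + 4/5·1/2 = 26/55.
By Bayes' rule, P(Urn I | red) = 4/55 / 26/55 = 2/13 ≈ 0.1538.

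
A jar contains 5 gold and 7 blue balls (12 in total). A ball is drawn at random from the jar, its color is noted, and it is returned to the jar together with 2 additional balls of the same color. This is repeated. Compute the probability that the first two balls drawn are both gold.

5/24

After a gold draw the jar holds 7 gold out of 14.
P = (5/12)·(7/14) = 5/24 ≈ 0.2083.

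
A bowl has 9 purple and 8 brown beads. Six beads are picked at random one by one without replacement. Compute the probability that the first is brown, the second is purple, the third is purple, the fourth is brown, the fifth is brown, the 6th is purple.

Multiply the conditional probability of each draw in order, without replacement, so each draw removes one from its color and from the total.
P = (8/17) · (9/16) · (8/15) · (7/14) · (6/13) · (7/12) = 21/1105 ≈ 0.0190.

21/1105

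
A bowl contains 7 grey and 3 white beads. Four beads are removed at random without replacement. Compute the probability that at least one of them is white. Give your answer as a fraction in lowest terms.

5/6

Use the complement: P(at least one white) = 1 − P(no white).
P(none) = C(7,4)/C(10,4) = 35/210.
So P = 1 − 35/210 = 5/6 ≈ 0.8333.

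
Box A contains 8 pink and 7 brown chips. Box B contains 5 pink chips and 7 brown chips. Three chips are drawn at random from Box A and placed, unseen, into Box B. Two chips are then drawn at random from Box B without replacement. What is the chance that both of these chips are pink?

Condition on how many of the transferred chips are pink (from Box A: 8 pink of 15; then Box B has 15 total).
  0 pink: C(8,0)C(7,3)/C(15,3) = 1/13; then P = C(5,2)/C(15,2) = 2/21
  1 pink: C(8,1)C(7,2)/C(15,3) = 24/65; then P = C(6,2)/C(15,2) = 1/7
  2 pink: C(8,2)C(7,1)/C(15,3) = 28/65; then P = C(7,2)/C(15,2) = 1/5
  3 pink: C(8,3)C(7,0)/C(15,3) = 8/65; then P = C(8,2)/C(15,2) = 4/15
P(both pink) = 94/525 ≈ 0.1790.

94/525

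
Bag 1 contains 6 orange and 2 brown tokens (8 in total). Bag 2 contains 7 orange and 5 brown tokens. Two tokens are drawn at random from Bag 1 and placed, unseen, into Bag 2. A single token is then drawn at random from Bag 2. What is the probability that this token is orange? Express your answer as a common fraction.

Condition on how many of the transferred tokens are orange (from Bag 1: 6 orange of 8; then Bag 2 has 14 total).
  0 orange: C(6,0)C(2,2)/C(8,2) = 1/28; then P = 7/14
  1 orange: C(6,1)C(2,1)/C(8,2) = 3/7; then P = 8/14
  2 orange: C(6,2)C(2,0)/C(8,2) = 15/28; then P = 9/14
P(orange from Bag 2) = 17/28 ≈ 0.6071.

17/28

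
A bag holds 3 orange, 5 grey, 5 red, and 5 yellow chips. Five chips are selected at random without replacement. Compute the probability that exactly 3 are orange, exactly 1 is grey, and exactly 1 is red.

25/8568

Unordered draws without replacement: count favorable combinations over C(18,5).
Favorable = C(3,3) · C(5,1) · C(5,1) · C(5,0) = 25; total = C(18,5) = 8568.
P = 25/8568 = 25/8568 ≈ 0.0029.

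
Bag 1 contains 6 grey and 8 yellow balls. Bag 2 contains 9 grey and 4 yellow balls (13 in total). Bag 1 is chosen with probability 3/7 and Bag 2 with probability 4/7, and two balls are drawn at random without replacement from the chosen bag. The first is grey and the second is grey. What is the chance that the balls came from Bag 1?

P(E | Bag 1) = 15/91; P(E | Bag 2) = 6/13.
P(E) = 3/7·15/91 + 4/7·6/13 = 213/637.
By Bayes' rule, P(Bag 1 | E) = 45/637 / 213/637 = 15/71 ≈ 0.2113.

15/71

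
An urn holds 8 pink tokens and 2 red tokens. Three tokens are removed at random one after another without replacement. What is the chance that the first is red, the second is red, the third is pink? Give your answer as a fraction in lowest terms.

Multiply the conditional probability of each draw in order, without replacement, so each draw removes one from its color and from the total.
P = (2/10) · (1/9) · (8/8) = 1/45 ≈ 0.0222.

1/45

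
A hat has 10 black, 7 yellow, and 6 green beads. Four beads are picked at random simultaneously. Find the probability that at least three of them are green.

71/1771

Sum the hypergeometric tail for j = 3,…,4 green beads.
Favorable = C(6,3)·C(17,1) + C(6,4)·C(17,0) = 355; total = C(23,4) = 8855.
P = 355/8855 = 71/1771 ≈ 0.0401.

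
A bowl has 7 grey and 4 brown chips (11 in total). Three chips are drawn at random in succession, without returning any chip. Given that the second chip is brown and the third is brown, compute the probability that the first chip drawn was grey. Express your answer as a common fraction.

P(first=grey and the second chip is brown and the third is brown) = (7/11)·(4/10)·(3/9) = 14/165.
P(E) = Σ over first color = 14/165 + 4/165 = 6/55.
By Bayes, P(first=grey | E) = 14/165 / 6/55 = 7/9 ≈ 0.7778.

7/9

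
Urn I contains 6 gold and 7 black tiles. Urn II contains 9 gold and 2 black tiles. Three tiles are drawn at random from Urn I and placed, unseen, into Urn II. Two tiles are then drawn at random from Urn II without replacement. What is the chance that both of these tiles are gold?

Condition on how many of the transferred tiles are gold (from Urn I: 6 gold of 13; then Urn II has 14 total).
  0 gold: C(6,0)C(7,3)/C(13,3) = 35/286; then P = C(9,2)/C(14,2) = 36/91
  1 gold: C(6,1)C(7,2)/C(13,3) = 63/143; then P = C(10,2)/C(14,2) = 45/91
  2 gold: C(6,2)C(7,1)/C(13,3) = 105/286; then P = C(11,2)/C(14,2) = 55/91
  3 gold: C(6,3)C(7,0)/C(13,3) = 10/143; then P = C(12,2)/C(14,2) = 66/91
P(both gold) = 1275/2366 ≈ 0.5389.

1275/2366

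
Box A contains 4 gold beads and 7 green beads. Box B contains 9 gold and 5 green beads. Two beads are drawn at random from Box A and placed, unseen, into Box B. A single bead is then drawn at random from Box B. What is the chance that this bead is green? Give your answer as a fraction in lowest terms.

69/176

Condition on how many of the transferred beads are green (from Box A: 7 green of 11; then Box B has 16 total).
  0 green: C(7,0)C(4,2)/C(11,2) = 6/55; then P = 5/16
  1 green: C(7,1)C(4,1)/C(11,2) = 28/55; then P = 6/16
  2 green: C(7,2)C(4,0)/C(11,2) = 21/55; then P = 7/16
P(green from Box B) = 69/176 ≈ 0.3920.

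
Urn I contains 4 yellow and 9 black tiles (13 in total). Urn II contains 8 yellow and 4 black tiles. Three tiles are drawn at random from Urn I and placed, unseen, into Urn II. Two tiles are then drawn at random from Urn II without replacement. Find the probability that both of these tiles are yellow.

Condition on how many of the transferred tiles are yellow (from Urn I: 4 yellow of 13; then Urn II has 15 total).
  0 yellow: C(4,0)C(9,3)/C(13,3) = 42/143; then P = C(8,2)/C(15,2) = 4/15
  1 yellow: C(4,1)C(9,2)/C(13,3) = 72/143; then P = C(9,2)/C(15,2) = 12/35
  2 yellow: C(4,2)C(9,1)/C(13,3) = 27/143; then P = C(10,2)/C(15,2) = 3/7
  3 yellow: C(4,3)C(9,0)/C(13,3) = 2/143; then P = C(11,2)/C(15,2) = 11/21
P(both yellow) = 463/1365 ≈ 0.3392.

463/1365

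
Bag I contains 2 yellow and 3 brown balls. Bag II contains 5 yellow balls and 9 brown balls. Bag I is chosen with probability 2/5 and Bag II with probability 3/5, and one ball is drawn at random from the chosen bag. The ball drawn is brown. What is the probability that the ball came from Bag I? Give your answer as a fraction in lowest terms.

28/73

P(brown | Bag I) = 3/5; P(brown | Bag II) = 9/14.
P(brown) = 2/5·3/5 + 3/5·9/14 = 219/350.
By Bayes' rule, P(Bag I | brown) = 6/25 / 219/350 = 28/73 ≈ 0.3836.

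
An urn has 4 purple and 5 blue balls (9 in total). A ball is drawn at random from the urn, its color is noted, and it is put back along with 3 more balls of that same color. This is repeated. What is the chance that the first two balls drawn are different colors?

10/27

Either blue then purple, or purple then blue; after the first draw the total is 12.
P = (5/9)·(4/12) + (4/9)·(5/12) = 10/27 ≈ 0.3704.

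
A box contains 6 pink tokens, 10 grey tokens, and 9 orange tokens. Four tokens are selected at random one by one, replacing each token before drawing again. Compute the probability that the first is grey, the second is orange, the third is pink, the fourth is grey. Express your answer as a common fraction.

216/15625

Multiply the conditional probability of each draw in order, with replacement (the composition resets each draw).
P = (10/25) · (9/25) · (6/25) · (10/25) = 216/15625 ≈ 0.0138.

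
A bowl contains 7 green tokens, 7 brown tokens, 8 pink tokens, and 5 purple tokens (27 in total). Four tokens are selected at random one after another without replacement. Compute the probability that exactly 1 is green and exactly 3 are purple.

Unordered draws without replacement: count favorable combinations over C(27,4).
Favorable = C(7,1) · C(7,0) · C(8,0) · C(5,3) = 70; total = C(27,4) = 17550.
P = 70/17550 = 7/1755 ≈ 0.0040.

7/1755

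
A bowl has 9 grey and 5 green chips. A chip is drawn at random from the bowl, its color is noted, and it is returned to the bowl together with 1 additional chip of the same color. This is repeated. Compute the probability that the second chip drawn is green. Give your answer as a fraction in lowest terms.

5/14

Condition on the first draw. If first is green (prob 5/14), second-green has prob (6)/(15); if not (prob 9/14), it has prob 5/(15).
P = (5/14)·(6/15) + (9/14)·(5/15) = 5/14 ≈ 0.3571.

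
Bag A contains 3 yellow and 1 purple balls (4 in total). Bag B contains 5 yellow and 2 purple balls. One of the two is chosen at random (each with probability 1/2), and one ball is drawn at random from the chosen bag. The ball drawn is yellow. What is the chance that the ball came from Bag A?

P(yellow | Bag A) = 3/4; P(yellow | Bag B) = 5/7.
P(yellow) = 1/2·3/4 + 1/2·5/7 = 41/56.
By Bayes' rule, P(Bag A | yellow) = 3/8 / 41/56 = 21/41 ≈ 0.5122.

21/41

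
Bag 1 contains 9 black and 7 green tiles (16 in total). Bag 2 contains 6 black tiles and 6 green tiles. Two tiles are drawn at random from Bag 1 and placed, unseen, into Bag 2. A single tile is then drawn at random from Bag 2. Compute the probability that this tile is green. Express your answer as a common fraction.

Condition on how many of the transferred tiles are green (from Bag 1: 7 green of 16; then Bag 2 has 14 total).
  0 green: C(7,0)C(9,2)/C(16,2) = 3/10; then P = 6/14
  1 green: C(7,1)C(9,1)/C(16,2) = 21/40; then P = 7/14
  2 green: C(7,2)C(9,0)/C(16,2) = 7/40; then P = 8/14
P(green from Bag 2) = 55/112 ≈ 0.4911.

55/112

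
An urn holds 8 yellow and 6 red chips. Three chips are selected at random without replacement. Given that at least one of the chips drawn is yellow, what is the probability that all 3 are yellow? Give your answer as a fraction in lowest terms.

P(all 3 yellow) = C(8,3)/C(14,3) = 2/13; P(at least one yellow) = 1 − C(6,3)/C(14,3) = 86/91.
Since 'all 3 yellow' ⊆ 'at least one yellow', P(all 3 | at least one) = 2/13 / 86/91 = 7/43 ≈ 0.1628.

7/43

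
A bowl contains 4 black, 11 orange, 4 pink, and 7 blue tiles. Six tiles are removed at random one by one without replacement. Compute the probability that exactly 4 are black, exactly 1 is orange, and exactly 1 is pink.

Unordered draws without replacement: count favorable combinations over C(26,6).
Favorable = C(4,4) · C(11,1) · C(4,1) · C(7,0) = 44; total = C(26,6) = 230230.
P = 44/230230 = 2/10465 ≈ 0.0002.

2/10465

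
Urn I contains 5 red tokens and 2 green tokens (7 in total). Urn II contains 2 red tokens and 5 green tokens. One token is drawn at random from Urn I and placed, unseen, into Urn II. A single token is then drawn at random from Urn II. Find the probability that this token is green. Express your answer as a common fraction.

37/56

Condition on how many of the transferred tokens are green (from Urn I: 2 green of 7; then Urn II has 8 total).
  0 green: C(2,0)C(5,1)/C(7,1) = 5/7; then P = 5/8
  1 green: C(2,1)C(5,0)/C(7,1) = 2/7; then P = 6/8
P(green from Urn II) = 37/56 ≈ 0.6607.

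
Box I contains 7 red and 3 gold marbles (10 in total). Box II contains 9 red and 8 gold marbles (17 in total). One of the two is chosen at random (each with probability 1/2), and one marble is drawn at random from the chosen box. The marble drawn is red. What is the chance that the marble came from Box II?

P(red | Box I) = 7/10; P(red | Box II) = 9/17.
P(red) = 1/2·7/10 + 1/2·9/17 = 209/340.
By Bayes' rule, P(Box II | red) = 9/34 / 209/340 = 90/209 ≈ 0.4306.

90/209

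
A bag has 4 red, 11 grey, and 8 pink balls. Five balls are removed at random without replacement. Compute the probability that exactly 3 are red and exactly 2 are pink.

Unordered draws without replacement: count favorable combinations over C(23,5).
Favorable = C(4,3) · C(11,0) · C(8,2) = 112; total = C(23,5) = 33649.
P = 112/33649 = 16/4807 ≈ 0.0033.

16/4807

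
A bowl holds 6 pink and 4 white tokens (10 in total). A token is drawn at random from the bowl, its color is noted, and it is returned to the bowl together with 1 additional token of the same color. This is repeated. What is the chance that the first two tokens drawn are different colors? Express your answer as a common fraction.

24/55

Either pink then white, or white then pink; after the first draw the total is 11.
P = (6/10)·(4/11) + (4/10)·(6/11) = 24/55 ≈ 0.4364.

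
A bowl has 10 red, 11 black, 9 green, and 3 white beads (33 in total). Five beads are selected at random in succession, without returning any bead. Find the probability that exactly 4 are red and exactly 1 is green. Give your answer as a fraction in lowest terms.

Unordered draws without replacement: count favorable combinations over C(33,5).
Favorable = C(10,4) · C(11,0) · C(9,1) · C(3,0) = 1890; total = C(33,5) = 237336.
P = 1890/237336 = 315/39556 ≈ 0.0080.

315/39556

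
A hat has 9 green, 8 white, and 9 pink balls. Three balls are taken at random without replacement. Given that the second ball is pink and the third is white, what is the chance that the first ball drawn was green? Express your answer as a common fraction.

3/8

P(first=green and the second ball is pink and the third is white) = (9/26)·(9/25)·(8/24) = 27/650.
P(E) = Σ over first color = 27/650 + 21/650 + 12/325 = 36/325.
By Bayes, P(first=green | E) = 27/650 / 36/325 = 3/8 ≈ 0.3750.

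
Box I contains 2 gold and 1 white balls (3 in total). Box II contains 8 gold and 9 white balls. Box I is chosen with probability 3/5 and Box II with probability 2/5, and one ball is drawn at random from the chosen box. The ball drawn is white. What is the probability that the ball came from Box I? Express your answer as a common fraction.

P(white | Box I) = 1/3; P(white | Box II) = 9/17.
P(white) = 3/5·1/3 + 2/5·9/17 = 7/17.
By Bayes' rule, P(Box I | white) = 1/5 / 7/17 = 17/35 ≈ 0.4857.

17/35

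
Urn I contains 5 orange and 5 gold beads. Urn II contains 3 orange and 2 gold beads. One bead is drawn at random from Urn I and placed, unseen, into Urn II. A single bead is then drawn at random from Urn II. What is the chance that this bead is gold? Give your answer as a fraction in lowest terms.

5/12

Condition on how many of the transferred beads are gold (from Urn I: 5 gold of 10; then Urn II has 6 total).
  0 gold: C(5,0)C(5,1)/C(10,1) = 1/2; then P = 2/6
  1 gold: C(5,1)C(5,0)/C(10,1) = 1/2; then P = 3/6
P(gold from Urn II) = 5/12 ≈ 0.4167.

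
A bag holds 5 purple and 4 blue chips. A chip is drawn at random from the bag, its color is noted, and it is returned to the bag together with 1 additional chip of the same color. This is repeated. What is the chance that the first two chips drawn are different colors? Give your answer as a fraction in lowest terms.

4/9

Either purple then blue, or blue then purple; after the first draw the total is 10.
P = (5/9)·(4/10) + (4/9)·(5/10) = 4/9 ≈ 0.4444.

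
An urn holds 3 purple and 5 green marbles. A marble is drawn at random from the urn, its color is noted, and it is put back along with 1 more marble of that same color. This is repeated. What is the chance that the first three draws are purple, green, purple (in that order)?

1/12

Track the composition after each reinforcement of +1.
P = (3/8) · (5/9) · (4/10) = 1/12 ≈ 0.0833.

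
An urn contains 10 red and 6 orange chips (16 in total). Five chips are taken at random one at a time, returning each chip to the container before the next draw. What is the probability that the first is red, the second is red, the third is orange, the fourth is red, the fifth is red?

1875/32768

Multiply the conditional probability of each draw in order, with replacement (the composition resets each draw).
P = (10/16) · (10/16) · (6/16) · (10/16) · (10/16) = 1875/32768 ≈ 0.0572.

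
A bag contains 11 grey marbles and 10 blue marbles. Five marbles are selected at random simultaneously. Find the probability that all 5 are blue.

Unordered draws without replacement: count favorable combinations over C(21,5).
Favorable = C(11,0) · C(10,5) = 252; total = C(21,5) = 20349.
P = 252/20349 = 4/323 ≈ 0.0124.

4/323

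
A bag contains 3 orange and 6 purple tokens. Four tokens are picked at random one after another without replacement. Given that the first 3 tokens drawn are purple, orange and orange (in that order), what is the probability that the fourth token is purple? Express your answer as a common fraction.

After removing 2 orange, 1 purple, the bag has 5 purple out of 6 remaining.
P(fourth is purple | given) = 5/6 ≈ 0.8333.

5/6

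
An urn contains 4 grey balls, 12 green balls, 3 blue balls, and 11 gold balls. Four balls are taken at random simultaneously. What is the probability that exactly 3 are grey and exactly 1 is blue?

4/9135

Unordered draws without replacement: count favorable combinations over C(30,4).
Favorable = C(4,3) · C(12,0) · C(3,1) · C(11,0) = 12; total = C(30,4) = 27405.
P = 12/27405 = 4/9135 ≈ 0.0004.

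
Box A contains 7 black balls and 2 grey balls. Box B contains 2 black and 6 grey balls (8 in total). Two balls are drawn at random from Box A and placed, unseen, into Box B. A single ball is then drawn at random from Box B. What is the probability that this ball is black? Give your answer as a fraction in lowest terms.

16/45

Condition on how many of the transferred balls are black (from Box A: 7 black of 9; then Box B has 10 total).
  0 black: C(7,0)C(2,2)/C(9,2) = 1/36; then P = 2/10
  1 black: C(7,1)C(2,1)/C(9,2) = 7/18; then P = 3/10
  2 black: C(7,2)C(2,0)/C(9,2) = 7/12; then P = 4/10
P(black from Box B) = 16/45 ≈ 0.3556.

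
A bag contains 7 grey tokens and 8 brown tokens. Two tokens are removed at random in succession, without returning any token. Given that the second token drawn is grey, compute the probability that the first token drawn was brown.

4/7

P(first=brown and the second token drawn is grey) = (8/15)·(7/14) = 4/15.
P(the second token drawn is grey) = Σ over first color = 1/5 + 4/15 = 7/15.
By Bayes, P(first=brown | the second token drawn is grey) = 4/15 / 7/15 = 4/7 ≈ 0.5714.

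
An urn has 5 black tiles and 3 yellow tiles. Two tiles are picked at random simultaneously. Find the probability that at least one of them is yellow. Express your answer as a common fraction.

9/14

Use the complement: P(at least one yellow) = 1 − P(no yellow).
P(none) = C(5,2)/C(8,2) = 10/28.
So P = 1 − 10/28 = 9/14 ≈ 0.6429.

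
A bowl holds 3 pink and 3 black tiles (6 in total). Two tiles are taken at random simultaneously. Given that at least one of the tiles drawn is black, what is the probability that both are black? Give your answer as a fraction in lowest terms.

P(both black) = C(3,2)/C(6,2) = 1/5; P(at least one black) = 1 − C(3,2)/C(6,2) = 4/5.
Since 'both black' ⊆ 'at least one black', P(both | at least one) = 1/5 / 4/5 = 1/4 ≈ 0.2500.

1/4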